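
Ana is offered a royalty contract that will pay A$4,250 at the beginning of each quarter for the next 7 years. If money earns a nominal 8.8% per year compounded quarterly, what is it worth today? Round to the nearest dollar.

A$90,084

With 4 periods per year: i = 0.022, n = 28.
PV = 4250 × [1 − (1+0.022)^(−28)] / 0.022 × (1+i) = 4250 × 21.196303 = 90,084.2865
Payments are at the start of each period, so multiply by (1+i).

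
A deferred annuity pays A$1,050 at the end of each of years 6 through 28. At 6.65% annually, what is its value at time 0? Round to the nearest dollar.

A$8,841

PV at t=5 (ordinary 23-year annuity): 1050 × a(23|0.0665) = 1050 × 11.617181 = 12,198.0398
PV₀ = 12,198.0398 / (1+0.0665)^5 = 12,198.0398 / 1.379762 = 8,840.6815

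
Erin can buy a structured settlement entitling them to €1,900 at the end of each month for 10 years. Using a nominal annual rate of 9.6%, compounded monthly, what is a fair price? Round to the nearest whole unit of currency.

Periodic rate i = 0.096/12 = 0.008; n = 10 × 12 = 120 periods.
Annuity factor a(120|0.008) = 76.955225; PV = 1900 × 76.955225 = 146,214.9283

€146,215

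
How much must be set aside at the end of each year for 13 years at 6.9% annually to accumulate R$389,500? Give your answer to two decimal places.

R$19,464.70

FV-annuity factor = 20.010582; PMT = 389500 / 20.010582 = 19,464.7017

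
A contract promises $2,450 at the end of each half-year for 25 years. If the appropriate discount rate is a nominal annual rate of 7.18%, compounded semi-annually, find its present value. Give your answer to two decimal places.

Periodic rate i = 0.0718/2 = 0.0359; n = 25 × 2 = 50 periods.
PV = 2450 × [1 − (1+0.0359)^(−50)] / 0.0359 = 2450 × 23.079708 = 56,545.2837

$56,545.28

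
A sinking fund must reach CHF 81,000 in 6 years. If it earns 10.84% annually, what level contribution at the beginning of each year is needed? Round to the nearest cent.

CHF 9,272.77

FV-annuity factor × (1+i) = 8.735257; PMT = 81000 / 8.735257 = 9,272.7665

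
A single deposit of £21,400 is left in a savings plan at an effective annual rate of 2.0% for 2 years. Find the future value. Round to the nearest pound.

£22,265

FV = PV·(1+i)^n = 21,400 × 1.040400 = 22,264.5600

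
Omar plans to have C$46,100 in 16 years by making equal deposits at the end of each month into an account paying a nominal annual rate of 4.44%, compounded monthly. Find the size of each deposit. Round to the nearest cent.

C$165.26

i = 0.0444/12 = 0.0037 per month; n = 16·12 = 192.
PMT = 46100 / ( [(1+0.0037)^192 − 1] / 0.0037 ) = 46100 / 278.956519 = 165.2587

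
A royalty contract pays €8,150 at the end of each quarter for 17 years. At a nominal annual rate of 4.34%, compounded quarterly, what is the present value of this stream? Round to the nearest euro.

€390,548

Periodic rate i = 0.0434/4 = 0.01085; n = 17 × 4 = 68 periods.
PV = 8150 × [1 − (1+0.01085)^(−68)] / 0.01085 = 8150 × 47.919940 = 390,547.5077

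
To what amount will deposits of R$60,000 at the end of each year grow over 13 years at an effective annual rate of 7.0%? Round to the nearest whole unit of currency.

R$1,208,439

FV = 60000 × [(1+0.07)^13 − 1] / 0.07 = 60000 × 20.140643 = 1,208,438.5716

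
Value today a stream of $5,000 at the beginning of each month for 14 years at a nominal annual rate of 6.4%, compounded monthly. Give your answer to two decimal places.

$556,855.18

i = 0.064/12 = 0.00533333 per month; n = 14·12 = 168.
Annuity factor a(168|0.00533333) × (1+i) = 111.371036; PV = 5000 × 111.371036 = 556,855.1797
Payments are at the start of each period, so multiply by (1+i).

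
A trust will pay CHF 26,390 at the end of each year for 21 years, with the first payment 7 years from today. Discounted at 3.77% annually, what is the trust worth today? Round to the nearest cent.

PV at t=6 (ordinary 21-year annuity): 26390 × a(21|0.0377) = 26390 × 14.331078 = 378,197.1481
PV₀ = 378,197.1481 / (1+0.0377)^6 = 378,197.1481 / 1.248622 = 302,891.6836

CHF 302,891.68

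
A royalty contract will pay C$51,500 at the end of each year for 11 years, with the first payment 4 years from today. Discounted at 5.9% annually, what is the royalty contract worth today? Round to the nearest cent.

C$343,754.50

Value one period before first payment (t=3): 51500 × [1 − (1+0.059)^(−11)] / 0.059 = 51500 × 7.927368 = 408,259.4776
PV₀ = 408,259.4776 / (1+0.059)^3 = 408,259.4776 / 1.187648 = 343,754.5024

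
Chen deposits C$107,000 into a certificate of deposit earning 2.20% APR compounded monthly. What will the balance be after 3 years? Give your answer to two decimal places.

Periodic rate i = 0.022/12 = 0.00183333; n = 3 × 12 = 36 periods.
FV = PV·(1+i)^n = 107,000 × 1.068162 = 114,293.3522

C$114,293.35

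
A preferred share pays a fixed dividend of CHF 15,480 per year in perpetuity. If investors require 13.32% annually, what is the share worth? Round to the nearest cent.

CHF 116,216.22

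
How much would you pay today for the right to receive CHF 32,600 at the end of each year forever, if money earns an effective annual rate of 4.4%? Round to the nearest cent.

PV = C/r = 32600/0.044 = 740,909.0909

CHF 740,909.09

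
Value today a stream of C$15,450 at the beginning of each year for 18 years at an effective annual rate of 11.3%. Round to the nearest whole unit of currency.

PV = 15450 × [1 − (1+0.113)^(−18)] / 0.113 × (1+i) = 15450 × 8.415707 = 130,022.6791
(annuity-due: payments at period start, so ×(1+i).)

C$130,023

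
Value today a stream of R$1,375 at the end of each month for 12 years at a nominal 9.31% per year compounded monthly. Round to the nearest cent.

i = 0.0931/12 = 0.00775833 per month; n = 12·12 = 144.
PV = 1375 × [1 − (1+0.00775833)^(−144)] / 0.00775833 = 1375 × 86.538121 = 118,989.9166

R$118,989.92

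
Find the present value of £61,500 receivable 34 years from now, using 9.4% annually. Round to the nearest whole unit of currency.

PV = 61,500 / (1 + 0.094)^34 = 61,500 / 21.212358 = 2,899.2534

£2,899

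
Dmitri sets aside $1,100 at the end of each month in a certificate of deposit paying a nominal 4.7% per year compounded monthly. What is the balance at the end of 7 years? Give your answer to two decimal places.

$109,162.65

Periodic rate i = 0.047/12 = 0.00391667; n = 7 × 12 = 84 periods.
FV = PMT · [(1+i)^n − 1] / i = 1100 · 99.238769 = 109,162.6463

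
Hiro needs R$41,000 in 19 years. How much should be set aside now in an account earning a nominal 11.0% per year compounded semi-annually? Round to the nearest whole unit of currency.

i = 0.11/2 = 0.055 per half-year; n = 19·2 = 38.
Discount factor = (1+0.055)^(−38) = 0.130739; PV = 41,000 × 0.130739 = 5,360.3160

R$5,360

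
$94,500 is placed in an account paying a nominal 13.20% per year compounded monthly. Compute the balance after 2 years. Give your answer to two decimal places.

$122,873.87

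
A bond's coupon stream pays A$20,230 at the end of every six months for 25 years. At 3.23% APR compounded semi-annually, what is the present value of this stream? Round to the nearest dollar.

A$690,378

i = 0.0323/2 = 0.01615 per half-year; n = 25·2 = 50.
PV = PMT · [1 − (1+i)^(−n)] / i = 20230 · 34.126442 = 690,377.9317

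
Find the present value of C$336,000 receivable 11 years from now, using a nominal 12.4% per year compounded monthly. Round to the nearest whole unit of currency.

C$86,497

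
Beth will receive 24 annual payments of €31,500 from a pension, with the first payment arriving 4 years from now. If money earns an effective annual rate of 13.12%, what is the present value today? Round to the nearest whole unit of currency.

PV at t=3 (ordinary 24-year annuity): 31500 × a(24|0.1312) = 31500 × 7.226475 = 227,633.9546
Discount back 3 years: 227,633.9546 × (1+0.1312)^(−3) = 227,633.9546 × 0.690847 = 157,260.2109

€157,260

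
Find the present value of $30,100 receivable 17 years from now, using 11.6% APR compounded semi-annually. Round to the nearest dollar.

$4,426

With 2 periods per year: i = 0.058, n = 34.
PV = 30,100 / (1 + 0.058)^34 = 30,100 / 6.800059 = 4,426.4320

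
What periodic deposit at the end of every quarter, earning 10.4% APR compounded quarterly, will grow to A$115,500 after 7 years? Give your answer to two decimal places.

With 4 periods per year: i = 0.026, n = 28.
PMT = 115500 / ( [(1+0.026)^28 − 1] / 0.026 ) = 115500 / 40.452225 = 2,855.2200

A$2,855.22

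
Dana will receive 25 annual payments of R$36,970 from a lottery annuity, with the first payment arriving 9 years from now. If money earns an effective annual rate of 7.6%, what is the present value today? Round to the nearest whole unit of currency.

PV at t=8 (ordinary 25-year annuity): 36970 × a(25|0.076) = 36970 × 11.049851 = 408,512.9902
Discount back 8 years: 408,512.9902 × (1+0.076)^(−8) = 408,512.9902 × 0.556547 = 227,356.6704

R$227,357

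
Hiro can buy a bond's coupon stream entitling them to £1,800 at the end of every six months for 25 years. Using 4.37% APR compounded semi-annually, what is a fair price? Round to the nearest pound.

£54,425

Periodic rate i = 0.0437/2 = 0.02185; n = 25 × 2 = 50 periods.
Annuity factor a(50|0.02185) = 30.235888; PV = 1800 × 30.235888 = 54,424.5985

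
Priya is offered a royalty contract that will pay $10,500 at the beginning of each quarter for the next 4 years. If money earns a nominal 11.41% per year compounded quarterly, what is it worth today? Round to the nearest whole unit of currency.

$137,196

i = 0.1141/4 = 0.028525 per quarter; n = 4·4 = 16.
PV = 10500 × [1 − (1+0.028525)^(−16)] / 0.028525 × (1+i) = 10500 × 13.066301 = 137,196.1617
Payments are at the start of each period, so multiply by (1+i).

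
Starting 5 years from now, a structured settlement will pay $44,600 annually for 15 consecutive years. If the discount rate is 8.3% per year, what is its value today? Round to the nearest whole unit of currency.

$272,492

PV at t=4 (ordinary 15-year annuity): 44600 × a(15|0.083) = 44600 × 8.404892 = 374,858.1710
PV₀ = 374,858.1710 / (1+0.083)^4 = 374,858.1710 / 1.375669 = 272,491.6228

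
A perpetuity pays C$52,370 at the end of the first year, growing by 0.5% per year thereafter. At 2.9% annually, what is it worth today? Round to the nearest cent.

C$2,182,083.33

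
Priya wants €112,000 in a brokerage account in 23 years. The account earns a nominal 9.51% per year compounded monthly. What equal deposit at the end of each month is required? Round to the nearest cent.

€113.29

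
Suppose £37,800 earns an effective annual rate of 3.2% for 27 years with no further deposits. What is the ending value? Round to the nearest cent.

FV = PV·(1+i)^n = 37,800 × 2.340733 = 88,479.6970

£88,479.70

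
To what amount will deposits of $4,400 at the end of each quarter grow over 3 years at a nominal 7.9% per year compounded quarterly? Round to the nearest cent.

i = 0.079/4 = 0.01975 per quarter; n = 3·4 = 12.
Accumulation factor s(12|0.01975) = 13.393250; FV = 4400 × 13.393250 = 58,930.3019

$58,930.30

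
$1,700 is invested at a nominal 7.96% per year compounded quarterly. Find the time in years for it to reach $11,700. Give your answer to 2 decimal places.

Periodic rate i = 0.0796/4 = 0.0199.
n = ln(11700/1700) / ln(1+0.0199) = ln(6.88235) / 0.019705 = 97.8940 quarters
= 97.8940/4 years

24.47 years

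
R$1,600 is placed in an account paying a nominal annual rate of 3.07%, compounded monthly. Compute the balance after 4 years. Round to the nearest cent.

With 12 periods per year: i = 0.00255833, n = 48.
1,600 × (1+0.00255833)^48 = 1,600 × 1.130481 = 1,808.7696

R$1,808.77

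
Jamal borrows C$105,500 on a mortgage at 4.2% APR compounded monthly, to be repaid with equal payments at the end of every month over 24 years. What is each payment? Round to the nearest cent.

i = 0.042/12 = 0.0035 per month; n = 24·12 = 288.
Annuity-PV factor = 181.259719; PMT = 105500 / 181.259719 = 582.0378

C$582.04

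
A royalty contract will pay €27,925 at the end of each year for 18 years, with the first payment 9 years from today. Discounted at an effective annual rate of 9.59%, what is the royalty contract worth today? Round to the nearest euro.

€113,038

Value one period before first payment (t=8): 27925 × [1 − (1+0.0959)^(−18)] / 0.0959 = 27925 × 8.421650 = 235,174.5702
Discount back 8 years: 235,174.5702 × (1+0.0959)^(−8) = 235,174.5702 × 0.480654 = 113,037.6040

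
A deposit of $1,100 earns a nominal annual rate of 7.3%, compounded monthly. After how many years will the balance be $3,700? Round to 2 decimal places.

16.67 years

Periodic rate i = 0.073/12 = 0.00608333.
n = ln(3700/1100) / ln(1+0.00608333) = ln(3.36364) / 0.006065 = 200.0069 months
= 200.0069/12 years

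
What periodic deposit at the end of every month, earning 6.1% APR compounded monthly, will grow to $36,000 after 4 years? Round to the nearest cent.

$664.11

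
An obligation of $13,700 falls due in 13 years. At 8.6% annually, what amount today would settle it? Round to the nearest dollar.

$4,687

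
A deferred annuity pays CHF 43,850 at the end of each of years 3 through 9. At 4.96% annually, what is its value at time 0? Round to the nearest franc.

PV at t=2 (ordinary 7-year annuity): 43850 × a(7|0.0496) = 43850 × 5.794771 = 254,100.6968
PV₀ = 254,100.6968 / (1+0.0496)^2 = 254,100.6968 / 1.101660 = 230,652.5243

CHF 230,653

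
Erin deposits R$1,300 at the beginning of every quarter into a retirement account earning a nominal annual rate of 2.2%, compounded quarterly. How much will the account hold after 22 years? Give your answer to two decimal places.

R$147,446.84

i = 0.022/4 = 0.0055 per quarter; n = 22·4 = 88.
FV = 1300 × [(1+0.0055)^88 − 1] / 0.0055 × (1+i) = 1300 × 113.420645 = 147,446.8388
Payments are at the start of each period, so multiply by (1+i).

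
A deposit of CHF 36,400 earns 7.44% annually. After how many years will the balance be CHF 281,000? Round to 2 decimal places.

28.48 years

n = ln(281000/36400) / ln(1+0.0744) = ln(7.71978) / 0.071762 = 28.4799 years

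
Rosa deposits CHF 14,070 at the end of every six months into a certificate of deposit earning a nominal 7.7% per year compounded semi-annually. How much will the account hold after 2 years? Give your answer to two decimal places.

CHF 59,614.39

Periodic rate i = 0.077/2 = 0.0385; n = 2 × 2 = 4 periods.
FV = PMT · [(1+i)^n − 1] / i = 14070 · 4.236986 = 59,614.3940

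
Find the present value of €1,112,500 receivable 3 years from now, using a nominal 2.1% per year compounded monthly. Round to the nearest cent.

€1,044,632.13

i = 0.021/12 = 0.00175 per month; n = 3·12 = 36.
PV = 1,112,500 / (1 + 0.00175)^36 = 1,112,500 / 1.064968 = 1,044,632.1311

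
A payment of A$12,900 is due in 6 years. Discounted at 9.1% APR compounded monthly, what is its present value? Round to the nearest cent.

With 12 periods per year: i = 0.00758333, n = 72.
PV = 12,900 / (1 + 0.00758333)^72 = 12,900 / 1.722782 = 7,487.8908

A$7,487.89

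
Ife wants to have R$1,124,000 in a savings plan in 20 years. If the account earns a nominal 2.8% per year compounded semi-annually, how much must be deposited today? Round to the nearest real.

With 2 periods per year: i = 0.014, n = 40.
Discount factor = (1+0.014)^(−40) = 0.573432; PV = 1,124,000 × 0.573432 = 644,537.3829

R$644,537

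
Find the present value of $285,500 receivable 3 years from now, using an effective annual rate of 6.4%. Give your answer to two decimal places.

PV = 285,500 / (1 + 0.064)^3 = 285,500 / 1.204550 = 237,017.9452

$237,017.95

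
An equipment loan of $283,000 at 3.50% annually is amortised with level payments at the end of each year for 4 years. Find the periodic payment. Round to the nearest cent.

Annuity-PV factor = 3.673079; PMT = 283000 / 3.673079 = 77,047.0725

$77,047.07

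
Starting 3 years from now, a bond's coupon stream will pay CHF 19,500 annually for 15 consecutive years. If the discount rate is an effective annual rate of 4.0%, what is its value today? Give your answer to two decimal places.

PV at t=2 (ordinary 15-year annuity): 19500 × a(15|0.04) = 19500 × 11.118387 = 216,808.5549
PV₀ = 216,808.5549 / (1+0.04)^2 = 216,808.5549 / 1.081600 = 200,451.6965

CHF 200,451.70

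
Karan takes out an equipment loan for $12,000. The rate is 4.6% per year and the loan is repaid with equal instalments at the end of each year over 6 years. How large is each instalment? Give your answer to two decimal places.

$2,334.05

Annuity-PV factor = 5.141272; PMT = 12000 / 5.141272 = 2,334.0528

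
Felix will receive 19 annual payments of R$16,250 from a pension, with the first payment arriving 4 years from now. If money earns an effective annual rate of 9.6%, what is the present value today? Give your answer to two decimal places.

Value one period before first payment (t=3): 16250 × [1 − (1+0.096)^(−19)] / 0.096 = 16250 × 8.591392 = 139,610.1192
PV₀ = 139,610.1192 / (1+0.096)^3 = 139,610.1192 / 1.316533 = 106,043.7886

R$106,043.79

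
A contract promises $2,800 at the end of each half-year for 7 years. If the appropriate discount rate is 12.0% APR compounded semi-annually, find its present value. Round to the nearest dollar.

With 2 periods per year: i = 0.06, n = 14.
PV = PMT · [1 − (1+i)^(−n)] / i = 2800 · 9.294984 = 26,025.9550

$26,026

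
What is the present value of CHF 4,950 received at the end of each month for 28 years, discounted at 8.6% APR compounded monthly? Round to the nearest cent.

With 12 periods per year: i = 0.00716667, n = 336.
PV = 4950 × [1 − (1+0.00716667)^(−336)] / 0.00716667 = 4950 × 126.869124 = 628,002.1622

CHF 628,002.16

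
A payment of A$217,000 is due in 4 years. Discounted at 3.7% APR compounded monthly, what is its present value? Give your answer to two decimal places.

A$187,190.17

i = 0.037/12 = 0.00308333 per month; n = 4·12 = 48.
Discount factor = (1+0.00308333)^(−48) = 0.862628; PV = 217,000 × 0.862628 = 187,190.1701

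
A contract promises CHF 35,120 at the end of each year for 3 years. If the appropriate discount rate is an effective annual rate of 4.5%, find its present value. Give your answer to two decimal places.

CHF 96,543.63

Annuity factor a(3|0.045) = 2.748964; PV = 35120 × 2.748964 = 96,543.6281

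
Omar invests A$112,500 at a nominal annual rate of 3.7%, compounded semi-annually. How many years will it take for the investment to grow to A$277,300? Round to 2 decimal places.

24.61 years

Periodic rate i = 0.037/2 = 0.0185.
(1+i)^n = 277300/112500 = 2.46489, so n = ln 2.46489 / ln 1.0185 = 49.2144 half-years
= 49.2144/2 years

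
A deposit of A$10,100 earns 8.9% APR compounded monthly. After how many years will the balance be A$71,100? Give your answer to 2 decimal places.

Periodic rate i = 0.089/12 = 0.00741667.
n = ln(71100/10100) / ln(1+0.00741667) = ln(7.03960) / 0.007389 = 264.1052 months
= 264.1052/12 years

22.01 years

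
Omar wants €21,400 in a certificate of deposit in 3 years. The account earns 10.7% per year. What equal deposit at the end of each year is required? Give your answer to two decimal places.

PMT = 21400 / ( [(1+0.107)^3 − 1] / 0.107 ) = 21400 / 3.332449 = 6,421.7037

€6,421.70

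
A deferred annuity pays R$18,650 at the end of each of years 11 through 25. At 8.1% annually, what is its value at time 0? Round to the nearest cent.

R$72,815.17

PV at t=10 (ordinary 15-year annuity): 18650 × a(15|0.081) = 18650 × 8.507462 = 158,664.1588
PV₀ = 158,664.1588 / (1+0.081)^10 = 158,664.1588 / 2.178999 = 72,815.1744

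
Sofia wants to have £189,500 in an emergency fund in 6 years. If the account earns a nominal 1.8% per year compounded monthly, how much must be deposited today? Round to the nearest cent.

Periodic rate i = 0.018/12 = 0.0015; n = 6 × 12 = 72 periods.
PV = 189,500 / (1 + 0.0015)^72 = 189,500 / 1.113958 = 170,114.1945

£170,114.19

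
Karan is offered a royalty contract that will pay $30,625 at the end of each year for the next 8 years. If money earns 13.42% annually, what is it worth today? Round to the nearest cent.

PV = 30625 × [1 − (1+0.1342)^(−8)] / 0.1342 = 30625 × 4.730554 = 144,873.2027

$144,873.20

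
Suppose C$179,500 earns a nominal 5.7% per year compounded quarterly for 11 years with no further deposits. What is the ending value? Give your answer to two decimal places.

C$334,537.78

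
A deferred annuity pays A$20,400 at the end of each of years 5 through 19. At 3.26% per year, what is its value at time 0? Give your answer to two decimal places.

A$210,232.27

Value one period before first payment (t=4): 20400 × [1 − (1+0.0326)^(−15)] / 0.0326 = 20400 × 11.716494 = 239,016.4844
PV₀ = 239,016.4844 / (1+0.0326)^4 = 239,016.4844 / 1.136916 = 210,232.2660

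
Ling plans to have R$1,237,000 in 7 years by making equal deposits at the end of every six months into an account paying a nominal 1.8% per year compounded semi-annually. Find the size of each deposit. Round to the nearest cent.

i = 0.018/2 = 0.009 per half-year; n = 7·2 = 14.
FV-annuity factor = 14.849227; PMT = 1.237e+06 / 14.849227 = 83,303.9994

R$83,304.00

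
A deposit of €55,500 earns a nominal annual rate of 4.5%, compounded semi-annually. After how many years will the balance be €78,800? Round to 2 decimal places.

7.88 years

Periodic rate i = 0.045/2 = 0.0225.
n = ln(78800/55500) / ln(1+0.0225) = ln(1.41982) / 0.022251 = 15.7537 half-years
= 15.7537/2 years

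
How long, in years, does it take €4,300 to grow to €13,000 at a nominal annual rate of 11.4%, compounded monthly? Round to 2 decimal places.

Periodic rate i = 0.114/12 = 0.0095.
n = ln(13000/4300) / ln(1+0.0095) = ln(3.02326) / 0.009455 = 117.0085 months
= 117.0085/12 years

9.75 years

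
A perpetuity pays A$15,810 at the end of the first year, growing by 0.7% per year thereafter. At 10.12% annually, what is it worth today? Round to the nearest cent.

A$167,834.39

PV = PMT / (i − g) = 15810 / (0.1012 − 0.007) = 15810 / 0.094200 = 167,834.3949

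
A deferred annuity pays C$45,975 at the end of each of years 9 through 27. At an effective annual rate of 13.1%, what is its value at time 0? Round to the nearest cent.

C$118,443.60

Value one period before first payment (t=8): 45975 × [1 − (1+0.131)^(−19)] / 0.131 = 45975 × 6.897484 = 317,111.8145
PV₀ = 317,111.8145 / (1+0.131)^8 = 317,111.8145 / 2.677323 = 118,443.5957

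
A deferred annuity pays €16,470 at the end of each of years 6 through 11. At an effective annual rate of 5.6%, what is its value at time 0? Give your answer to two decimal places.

Value one period before first payment (t=5): 16470 × [1 − (1+0.056)^(−6)] / 0.056 = 16470 × 4.979735 = 82,016.2292
Discount back 5 years: 82,016.2292 × (1+0.056)^(−5) = 82,016.2292 × 0.761518 = 62,456.8687

€62,456.87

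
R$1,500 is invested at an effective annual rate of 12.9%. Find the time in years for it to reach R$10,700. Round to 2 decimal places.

(1+i)^n = 10700/1500 = 7.13333, so n = ln 7.13333 / ln 1.129 = 16.1934 years

16.19 years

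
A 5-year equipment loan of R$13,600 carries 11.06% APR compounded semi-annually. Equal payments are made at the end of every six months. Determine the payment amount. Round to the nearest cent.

With 2 periods per year: i = 0.0553, n = 10.
PMT = 13600 / ( [1 − (1+0.0553)^(−10)] / 0.0553 ) = 13600 / 7.526791 = 1,806.8789

R$1,806.88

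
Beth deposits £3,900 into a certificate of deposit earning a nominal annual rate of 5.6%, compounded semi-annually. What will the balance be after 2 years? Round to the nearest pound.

£4,355

With 2 periods per year: i = 0.028, n = 4.
FV = PV·(1+i)^n = 3,900 × 1.116792 = 4,355.4904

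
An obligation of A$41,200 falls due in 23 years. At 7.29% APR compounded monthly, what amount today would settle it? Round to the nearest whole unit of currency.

Periodic rate i = 0.0729/12 = 0.006075; n = 23 × 12 = 276 periods.
Discount factor = (1+0.006075)^(−276) = 0.187941; PV = 41,200 × 0.187941 = 7,743.1664

A$7,743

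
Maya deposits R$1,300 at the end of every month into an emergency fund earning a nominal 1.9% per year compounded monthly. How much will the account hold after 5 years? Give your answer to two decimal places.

R$81,757.34

With 12 periods per year: i = 0.00158333, n = 60.
FV = PMT · [(1+i)^n − 1] / i = 1300 · 62.890258 = 81,757.3355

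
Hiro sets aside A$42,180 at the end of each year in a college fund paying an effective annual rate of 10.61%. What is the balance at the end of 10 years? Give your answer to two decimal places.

A$692,221.19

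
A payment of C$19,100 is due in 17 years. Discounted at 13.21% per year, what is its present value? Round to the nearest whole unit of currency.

Discount factor = (1+0.1321)^(−17) = 0.121327; PV = 19,100 × 0.121327 = 2,317.3516

C$2,317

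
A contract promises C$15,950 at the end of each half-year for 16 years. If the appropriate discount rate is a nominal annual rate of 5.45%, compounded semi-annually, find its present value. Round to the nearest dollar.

Periodic rate i = 0.0545/2 = 0.02725; n = 16 × 2 = 32 periods.
PV = PMT · [1 − (1+i)^(−n)] / i = 15950 · 21.173496 = 337,717.2568

C$337,717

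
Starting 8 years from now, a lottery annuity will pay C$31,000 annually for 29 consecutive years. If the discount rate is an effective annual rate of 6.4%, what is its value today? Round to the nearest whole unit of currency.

C$261,841

Value one period before first payment (t=7): 31000 × [1 − (1+0.064)^(−29)] / 0.064 = 31000 × 13.039689 = 404,230.3551
Discount back 7 years: 404,230.3551 × (1+0.064)^(−7) = 404,230.3551 × 0.647752 = 261,840.9255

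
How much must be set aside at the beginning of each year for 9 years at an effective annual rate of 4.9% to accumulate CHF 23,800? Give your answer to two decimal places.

CHF 2,066.09

PMT = 23800 / ( [(1+0.049)^9 − 1] / 0.049 × (1+i) ) = 23800 / 11.519340 = 2,066.0906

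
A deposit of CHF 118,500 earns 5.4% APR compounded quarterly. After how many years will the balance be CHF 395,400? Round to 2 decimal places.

Periodic rate i = 0.054/4 = 0.0135.
n = ln(395400/118500) / ln(1+0.0135) = ln(3.33671) / 0.013410 = 89.8593 quarters
= 89.8593/4 years

22.46 years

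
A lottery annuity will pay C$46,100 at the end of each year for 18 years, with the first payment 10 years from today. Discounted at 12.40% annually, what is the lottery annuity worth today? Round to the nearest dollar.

C$113,998

Value one period before first payment (t=9): 46100 × [1 − (1+0.124)^(−18)] / 0.124 = 46100 × 7.080993 = 326,433.7632
Discount back 9 years: 326,433.7632 × (1+0.124)^(−9) = 326,433.7632 × 0.349223 = 113,998.2726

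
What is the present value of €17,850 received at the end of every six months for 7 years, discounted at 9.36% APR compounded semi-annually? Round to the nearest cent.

With 2 periods per year: i = 0.0468, n = 14.
PV = 17850 × [1 − (1+0.0468)^(−14)] / 0.0468 = 17850 × 10.104312 = 180,361.9719

€180,361.97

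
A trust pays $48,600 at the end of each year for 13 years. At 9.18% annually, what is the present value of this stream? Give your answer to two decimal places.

PV = 48600 × [1 − (1+0.0918)^(−13)] / 0.0918 = 48600 × 7.415506 = 360,393.5857

$360,393.59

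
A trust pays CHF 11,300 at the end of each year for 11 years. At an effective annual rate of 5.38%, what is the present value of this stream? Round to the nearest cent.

PV = 11300 × [1 − (1+0.0538)^(−11)] / 0.0538 = 11300 × 8.143103 = 92,017.0603

CHF 92,017.06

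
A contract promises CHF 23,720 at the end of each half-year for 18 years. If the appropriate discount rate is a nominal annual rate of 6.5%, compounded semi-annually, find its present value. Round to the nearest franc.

Periodic rate i = 0.065/2 = 0.0325; n = 18 × 2 = 36 periods.
PV = 23720 × [1 − (1+0.0325)^(−36)] / 0.0325 = 23720 × 21.040090 = 499,070.9454

CHF 499,071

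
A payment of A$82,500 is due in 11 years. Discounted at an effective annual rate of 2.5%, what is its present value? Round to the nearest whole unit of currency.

A$62,877

PV = FV·(1+i)^(−n) = 82,500 × 0.762145 = 62,876.9445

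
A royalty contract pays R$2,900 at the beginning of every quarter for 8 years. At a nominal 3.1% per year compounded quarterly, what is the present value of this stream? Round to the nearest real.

R$82,543

With 4 periods per year: i = 0.00775, n = 32.
PV = 2900 × [1 − (1+0.00775)^(−32)] / 0.00775 × (1+i) = 2900 × 28.463233 = 82,543.3743
Payments are at the start of each period, so multiply by (1+i).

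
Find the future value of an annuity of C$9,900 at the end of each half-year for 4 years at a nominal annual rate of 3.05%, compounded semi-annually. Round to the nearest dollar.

i = 0.0305/2 = 0.01525 per half-year; n = 4·2 = 8.
FV = 9900 × [(1+0.01525)^8 − 1] / 0.01525 = 9900 × 8.440275 = 83,558.7206

C$83,559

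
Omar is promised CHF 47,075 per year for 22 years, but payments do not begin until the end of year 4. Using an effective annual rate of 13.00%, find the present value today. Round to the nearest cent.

CHF 233,907.78

Value one period before first payment (t=3): 47075 × [1 − (1+0.13)^(−22)] / 0.13 = 47075 × 7.169513 = 337,504.8403
Discount back 3 years: 337,504.8403 × (1+0.13)^(−3) = 337,504.8403 × 0.693050 = 233,907.7843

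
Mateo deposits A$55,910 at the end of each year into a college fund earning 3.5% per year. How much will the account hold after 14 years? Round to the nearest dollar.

A$988,320

FV = PMT · [(1+i)^n − 1] / i = 55910 · 17.676986 = 988,320.3072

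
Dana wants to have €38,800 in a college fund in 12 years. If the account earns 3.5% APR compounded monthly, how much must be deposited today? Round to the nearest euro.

i = 0.035/12 = 0.00291667 per month; n = 12·12 = 144.
Discount factor = (1+0.00291667)^(−144) = 0.657449; PV = 38,800 × 0.657449 = 25,509.0058

€25,509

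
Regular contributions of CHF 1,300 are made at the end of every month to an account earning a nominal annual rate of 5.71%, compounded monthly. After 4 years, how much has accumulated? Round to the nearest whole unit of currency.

CHF 69,915

With 12 periods per year: i = 0.00475833, n = 48.
FV = PMT · [(1+i)^n − 1] / i = 1300 · 53.780884 = 69,915.1486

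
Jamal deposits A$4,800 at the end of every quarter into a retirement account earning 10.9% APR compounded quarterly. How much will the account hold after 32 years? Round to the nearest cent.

Periodic rate i = 0.109/4 = 0.02725; n = 32 × 4 = 128 periods.
FV = PMT · [(1+i)^n − 1] / i = 4800 · 1109.292375 = 5,324,603.3994

A$5,324,603.40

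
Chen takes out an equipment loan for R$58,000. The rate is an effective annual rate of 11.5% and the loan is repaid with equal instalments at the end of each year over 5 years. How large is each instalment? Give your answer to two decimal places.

PMT = 58000 / ( [1 − (1+0.115)^(−5)] / 0.115 ) = 58000 / 3.649878 = 15,890.9428

R$15,890.94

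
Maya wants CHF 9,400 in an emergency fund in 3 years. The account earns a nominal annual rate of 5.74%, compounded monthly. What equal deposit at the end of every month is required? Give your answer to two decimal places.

CHF 239.90

Periodic rate i = 0.0574/12 = 0.00478333; n = 3 × 12 = 36 periods.
FV-annuity factor = 39.183514; PMT = 9400 / 39.183514 = 239.8968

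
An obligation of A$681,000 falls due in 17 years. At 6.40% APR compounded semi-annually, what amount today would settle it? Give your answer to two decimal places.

A$233,365.90

Periodic rate i = 0.064/2 = 0.032; n = 17 × 2 = 34 periods.
PV = FV·(1+i)^(−n) = 681,000 × 0.342681 = 233,365.9042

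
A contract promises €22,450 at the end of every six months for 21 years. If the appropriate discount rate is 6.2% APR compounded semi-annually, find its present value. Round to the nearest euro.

€523,289

Periodic rate i = 0.062/2 = 0.031; n = 21 × 2 = 42 periods.
PV = 22450 × [1 − (1+0.031)^(−42)] / 0.031 = 22450 × 23.309067 = 523,288.5649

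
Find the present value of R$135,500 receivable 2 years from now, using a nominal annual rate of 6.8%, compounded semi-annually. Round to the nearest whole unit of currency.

R$118,538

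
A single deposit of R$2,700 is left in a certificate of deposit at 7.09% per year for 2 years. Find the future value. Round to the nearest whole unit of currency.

2,700 × (1+0.0709)^2 = 2,700 × 1.146827 = 3,096.4324

R$3,096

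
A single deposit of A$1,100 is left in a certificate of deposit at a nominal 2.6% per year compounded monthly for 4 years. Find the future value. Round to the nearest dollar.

A$1,220

With 12 periods per year: i = 0.00216667, n = 48.
FV = 1,100 × (1 + 0.00216667)^48 = 1,220.4232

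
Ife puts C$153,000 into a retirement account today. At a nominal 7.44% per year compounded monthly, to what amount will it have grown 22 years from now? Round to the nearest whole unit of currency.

C$782,258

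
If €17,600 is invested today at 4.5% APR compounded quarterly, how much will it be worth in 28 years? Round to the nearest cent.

With 4 periods per year: i = 0.01125, n = 112.
FV = 17,600 × (1 + 0.01125)^112 = 61,612.4594

€61,612.46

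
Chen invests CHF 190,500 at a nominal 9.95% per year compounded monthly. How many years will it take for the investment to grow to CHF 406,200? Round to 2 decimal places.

Periodic rate i = 0.0995/12 = 0.00829167.
n = ln(406200/190500) / ln(1+0.00829167) = ln(2.13228) / 0.008257 = 91.6979 months
= 91.6979/12 years

7.64 years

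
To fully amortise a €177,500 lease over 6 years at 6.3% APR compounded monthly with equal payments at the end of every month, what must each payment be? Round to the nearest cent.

i = 0.063/12 = 0.00525 per month; n = 6·12 = 72.
Annuity-PV factor = 59.826974; PMT = 177500 / 59.826974 = 2,966.8891

€2,966.89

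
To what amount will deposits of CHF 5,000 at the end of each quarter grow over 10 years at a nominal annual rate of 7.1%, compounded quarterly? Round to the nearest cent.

i = 0.071/4 = 0.01775 per quarter; n = 10·4 = 40.
FV = PMT · [(1+i)^n − 1] / i = 5000 · 57.541612 = 287,708.0580

CHF 287,708.06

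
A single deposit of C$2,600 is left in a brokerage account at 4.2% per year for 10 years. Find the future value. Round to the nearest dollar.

C$3,923

FV = PV·(1+i)^n = 2,600 × 1.508958 = 3,923.2911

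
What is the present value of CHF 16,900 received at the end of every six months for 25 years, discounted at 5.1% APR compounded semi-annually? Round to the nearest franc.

CHF 474,570

Periodic rate i = 0.051/2 = 0.0255; n = 25 × 2 = 50 periods.
PV = PMT · [1 − (1+i)^(−n)] / i = 16900 · 28.081036 = 474,569.5069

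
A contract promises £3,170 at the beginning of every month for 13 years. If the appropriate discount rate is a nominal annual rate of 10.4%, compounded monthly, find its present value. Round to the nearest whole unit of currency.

£272,929

i = 0.104/12 = 0.00866667 per month; n = 13·12 = 156.
Annuity factor a(156|0.00866667) × (1+i) = 86.097409; PV = 3170 × 86.097409 = 272,928.7866
(annuity-due: payments at period start, so ×(1+i).)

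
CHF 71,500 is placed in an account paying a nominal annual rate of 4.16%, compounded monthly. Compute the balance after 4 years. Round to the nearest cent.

CHF 84,420.45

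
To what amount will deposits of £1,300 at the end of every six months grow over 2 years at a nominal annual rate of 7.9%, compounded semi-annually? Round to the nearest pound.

£5,516

Periodic rate i = 0.079/2 = 0.0395; n = 2 × 2 = 4 periods.
Accumulation factor s(4|0.0395) = 4.243303; FV = 1300 × 4.243303 = 5,516.2934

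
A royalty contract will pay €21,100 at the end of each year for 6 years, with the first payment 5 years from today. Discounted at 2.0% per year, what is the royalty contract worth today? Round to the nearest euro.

€109,189

PV at t=4 (ordinary 6-year annuity): 21100 × a(6|0.02) = 21100 × 5.601431 = 118,190.1918
PV₀ = 118,190.1918 / (1+0.02)^4 = 118,190.1918 / 1.082432 = 109,189.4681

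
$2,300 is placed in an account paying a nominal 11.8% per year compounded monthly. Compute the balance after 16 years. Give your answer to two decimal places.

$15,054.65

Periodic rate i = 0.118/12 = 0.00983333; n = 16 × 12 = 192 periods.
FV = 2,300 × (1 + 0.00983333)^192 = 15,054.6493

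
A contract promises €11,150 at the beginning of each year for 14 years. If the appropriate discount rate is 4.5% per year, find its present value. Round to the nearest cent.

PV = PMT · [1 − (1+i)^(−n)] / i × (1+i) = 11150 · 10.682852 = 119,113.8045
(annuity-due: payments at period start, so ×(1+i).)

€119,113.80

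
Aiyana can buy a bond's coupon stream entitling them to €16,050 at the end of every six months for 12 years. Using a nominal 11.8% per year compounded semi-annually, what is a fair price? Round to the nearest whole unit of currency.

With 2 periods per year: i = 0.059, n = 24.
Annuity factor a(24|0.059) = 12.667169; PV = 16050 × 12.667169 = 203,308.0700

€203,308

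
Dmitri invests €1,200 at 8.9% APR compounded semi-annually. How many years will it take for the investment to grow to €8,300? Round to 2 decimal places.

Periodic rate i = 0.089/2 = 0.0445.
(1+i)^n = 8300/1200 = 6.91667, so n = ln 6.91667 / ln 1.0445 = 44.4191 half-years
= 44.4191/2 years

22.21 years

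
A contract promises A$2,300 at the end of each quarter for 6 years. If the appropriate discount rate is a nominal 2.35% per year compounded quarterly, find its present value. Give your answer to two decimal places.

A$51,344.73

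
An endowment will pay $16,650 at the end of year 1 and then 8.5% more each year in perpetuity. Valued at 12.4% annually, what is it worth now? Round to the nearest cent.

PV = PMT / (i − g) = 16650 / (0.124 − 0.085) = 16650 / 0.039000 = 426,923.0769

$426,923.08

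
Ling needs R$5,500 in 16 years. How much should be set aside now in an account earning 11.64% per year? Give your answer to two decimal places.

PV = 5,500 / (1 + 0.1164)^16 = 5,500 / 5.822604 = 944.5946

R$944.59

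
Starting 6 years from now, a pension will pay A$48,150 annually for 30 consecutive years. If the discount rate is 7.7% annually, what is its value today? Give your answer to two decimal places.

Value one period before first payment (t=5): 48150 × [1 − (1+0.077)^(−30)] / 0.077 = 48150 × 11.584076 = 557,773.2577
Discount back 5 years: 557,773.2577 × (1+0.077)^(−5) = 557,773.2577 × 0.690115 = 384,927.7063

A$384,927.71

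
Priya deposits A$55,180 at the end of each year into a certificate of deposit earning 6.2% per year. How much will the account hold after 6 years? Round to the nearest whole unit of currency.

A$386,842

Accumulation factor s(6|0.062) = 7.010544; FV = 55180 × 7.010544 = 386,841.8452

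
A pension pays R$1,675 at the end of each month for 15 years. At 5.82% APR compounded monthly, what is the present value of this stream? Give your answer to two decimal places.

i = 0.0582/12 = 0.00485 per month; n = 15·12 = 180.
PV = 1675 × [1 − (1+0.00485)^(−180)] / 0.00485 = 1675 × 119.880632 = 200,800.0589

R$200,800.06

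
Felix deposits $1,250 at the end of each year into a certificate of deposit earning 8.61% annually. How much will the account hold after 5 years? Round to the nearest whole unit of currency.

FV = 1250 × [(1+0.0861)^5 − 1] / 0.0861 = 1250 × 5.938378 = 7,422.9731

$7,423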